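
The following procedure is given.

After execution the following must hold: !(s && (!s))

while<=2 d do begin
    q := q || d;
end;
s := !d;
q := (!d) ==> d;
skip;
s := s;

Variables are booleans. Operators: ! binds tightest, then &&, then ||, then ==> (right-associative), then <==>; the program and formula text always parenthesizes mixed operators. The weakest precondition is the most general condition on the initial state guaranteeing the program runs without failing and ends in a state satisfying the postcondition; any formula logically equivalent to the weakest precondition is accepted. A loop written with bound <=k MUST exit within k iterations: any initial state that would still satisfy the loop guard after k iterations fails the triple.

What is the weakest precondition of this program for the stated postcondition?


Working backward. After the program, the postcondition !(s && (!s)) must hold; in canonical form it is true.
Before s := s: true
Before skip: true
Before q := (!d) ==> d: true
Before s := !d: true
Before the loop (bound <=2), unroll the exhaustion recursion (WP_0 = exit-now case; WP_j = one more guarded iteration, up to j = 2):
  WP_0: !d
  WP_1: d ==> (!d)
  WP_2: d ==> (d ==> (!d))
So before the loop: d ==> (d ==> (!d))
Answer: WP = d ==> (d ==> (!d))


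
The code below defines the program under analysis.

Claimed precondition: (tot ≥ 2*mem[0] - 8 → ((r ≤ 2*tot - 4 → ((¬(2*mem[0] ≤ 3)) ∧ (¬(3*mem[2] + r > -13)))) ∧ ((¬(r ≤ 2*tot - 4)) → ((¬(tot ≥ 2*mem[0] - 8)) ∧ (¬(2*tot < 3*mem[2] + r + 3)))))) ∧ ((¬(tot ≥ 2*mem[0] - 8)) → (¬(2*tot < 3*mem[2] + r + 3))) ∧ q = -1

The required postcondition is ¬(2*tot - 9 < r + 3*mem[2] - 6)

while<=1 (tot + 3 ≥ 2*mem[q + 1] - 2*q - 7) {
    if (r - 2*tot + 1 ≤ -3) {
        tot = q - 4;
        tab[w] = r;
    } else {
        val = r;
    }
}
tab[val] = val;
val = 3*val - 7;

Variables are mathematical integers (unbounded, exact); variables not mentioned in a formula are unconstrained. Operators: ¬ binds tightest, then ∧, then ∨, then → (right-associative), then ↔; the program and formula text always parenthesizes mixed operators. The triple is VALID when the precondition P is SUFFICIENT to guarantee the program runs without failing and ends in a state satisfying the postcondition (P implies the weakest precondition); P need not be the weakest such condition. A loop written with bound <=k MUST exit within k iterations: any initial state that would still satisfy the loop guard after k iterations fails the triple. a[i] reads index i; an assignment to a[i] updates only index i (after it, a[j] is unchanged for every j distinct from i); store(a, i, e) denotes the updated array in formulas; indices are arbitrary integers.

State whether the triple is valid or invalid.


Working backward. After the program, the postcondition ¬(2*tot - 9 < r + 3*mem[2] - 6) must hold; in canonical form it is ¬(2*tot < 3*mem[2] + r + 3).
Before val := 3*val - 7: ¬(2*tot < 3*mem[2] + r + 3)
Before tab[val] := val: ¬(2*tot < 3*mem[2] + r + 3)
Before the loop (bound <=1), unroll the exhaustion recursion (WP_0 = exit-now case; WP_j = one more guarded iteration, up to j = 1):
  WP_0: (¬(2*q + tot ≥ 2*mem[q + 1] - 10)) ∧ (¬(2*tot < 3*mem[2] + r + 3))
  WP_1: (2*q + tot ≥ 2*mem[q + 1] - 10 → ((r ≤ 2*tot - 4 → ((¬(3*q ≥ 2*mem[q + 1] - 6)) ∧ (¬(2*q < 3*mem[2] + r + 11)))) ∧ ((¬(r ≤ 2*tot - 4)) → ((¬(2*q + tot ≥ 2*mem[q + 1] - 10)) ∧ (¬(2*tot < 3*mem[2] + r + 3)))))) ∧ ((¬(2*q + tot ≥ 2*mem[q + 1] - 10)) → (¬(2*tot < 3*mem[2] + r + 3)))
So before the loop: (2*q + tot ≥ 2*mem[q + 1] - 10 → ((r ≤ 2*tot - 4 → ((¬(3*q ≥ 2*mem[q + 1] - 6)) ∧ (¬(2*q < 3*mem[2] + r + 11)))) ∧ ((¬(r ≤ 2*tot - 4)) → ((¬(2*q + tot ≥ 2*mem[q + 1] - 10)) ∧ (¬(2*tot < 3*mem[2] + r + 3)))))) ∧ ((¬(2*q + tot ≥ 2*mem[q + 1] - 10)) → (¬(2*tot < 3*mem[2] + r + 3)))
The weakest precondition is (2*q + tot ≥ 2*mem[q + 1] - 10 → ((r ≤ 2*tot - 4 → ((¬(3*q ≥ 2*mem[q + 1] - 6)) ∧ (¬(2*q < 3*mem[2] + r + 11)))) ∧ ((¬(r ≤ 2*tot - 4)) → ((¬(2*q + tot ≥ 2*mem[q + 1] - 10)) ∧ (¬(2*tot < 3*mem[2] + r + 3)))))) ∧ ((¬(2*q + tot ≥ 2*mem[q + 1] - 10)) → (¬(2*tot < 3*mem[2] + r + 3))).
Check whether (tot ≥ 2*mem[0] - 8 → ((r ≤ 2*tot - 4 → ((¬(2*mem[0] ≤ 3)) ∧ (¬(3*mem[2] + r > -13)))) ∧ ((¬(r ≤ 2*tot - 4)) → ((¬(tot ≥ 2*mem[0] - 8)) ∧ (¬(2*tot < 3*mem[2] + r + 3)))))) ∧ ((¬(tot ≥ 2*mem[0] - 8)) → (¬(2*tot < 3*mem[2] + r + 3))) ∧ q = -1 implies it.
Every state satisfying the precondition satisfies the weakest precondition: the implication holds.
Answer: valid


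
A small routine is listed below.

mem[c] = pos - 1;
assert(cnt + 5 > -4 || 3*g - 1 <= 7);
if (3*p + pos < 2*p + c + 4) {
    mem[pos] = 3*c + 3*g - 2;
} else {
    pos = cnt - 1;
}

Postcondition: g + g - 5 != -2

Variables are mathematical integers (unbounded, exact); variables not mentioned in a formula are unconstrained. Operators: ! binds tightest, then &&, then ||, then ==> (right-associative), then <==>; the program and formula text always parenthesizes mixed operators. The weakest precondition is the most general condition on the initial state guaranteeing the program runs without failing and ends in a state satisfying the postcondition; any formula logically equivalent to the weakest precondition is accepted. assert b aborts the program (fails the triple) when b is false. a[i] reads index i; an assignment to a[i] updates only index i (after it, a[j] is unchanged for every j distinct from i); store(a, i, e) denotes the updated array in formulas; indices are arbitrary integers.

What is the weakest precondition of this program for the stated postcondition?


Working backward. After the program, the postcondition g + g - 5 != -2 must hold; in canonical form it is 2*g != 3.
Then branch requires 2*g != 3; else branch requires 2*g != 3.
Before the if: (p + pos < c + 4 ==> 2*g != 3) && ((!(p + pos < c + 4)) ==> 2*g != 3)
Before assert cnt + 5 > -4 || 3*g - 1 <= 7: (cnt > -9 || 3*g <= 8) && (p + pos < c + 4 ==> 2*g != 3) && ((!(p + pos < c + 4)) ==> 2*g != 3)
Before mem[c] := pos - 1: (cnt > -9 || 3*g <= 8) && (p + pos < c + 4 ==> 2*g != 3) && ((!(p + pos < c + 4)) ==> 2*g != 3)
Answer: WP = (cnt > -9 || 3*g <= 8) && (p + pos < c + 4 ==> 2*g != 3) && ((!(p + pos < c + 4)) ==> 2*g != 3)


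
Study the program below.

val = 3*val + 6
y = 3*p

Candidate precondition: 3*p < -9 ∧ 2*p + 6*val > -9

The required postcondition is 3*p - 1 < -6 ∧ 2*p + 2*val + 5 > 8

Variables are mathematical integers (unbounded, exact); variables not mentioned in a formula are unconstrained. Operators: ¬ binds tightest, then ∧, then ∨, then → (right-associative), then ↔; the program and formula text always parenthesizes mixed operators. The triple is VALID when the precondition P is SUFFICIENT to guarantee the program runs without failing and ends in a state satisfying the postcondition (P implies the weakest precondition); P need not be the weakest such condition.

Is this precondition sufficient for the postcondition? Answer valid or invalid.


Working backward. After the program, the postcondition 3*p - 1 < -6 ∧ 2*p + 2*val + 5 > 8 must hold; in canonical form it is 3*p < -5 ∧ 2*p + 2*val > 3.
Before y := 3*p: 3*p < -5 ∧ 2*p + 2*val > 3
Before val := 3*val + 6: 3*p < -5 ∧ 2*p + 6*val > -9
The weakest precondition is 3*p < -5 ∧ 2*p + 6*val > -9.
Check whether 3*p < -9 ∧ 2*p + 6*val > -9 implies it.
Every state satisfying the precondition satisfies the weakest precondition: the implication holds.
Answer: valid


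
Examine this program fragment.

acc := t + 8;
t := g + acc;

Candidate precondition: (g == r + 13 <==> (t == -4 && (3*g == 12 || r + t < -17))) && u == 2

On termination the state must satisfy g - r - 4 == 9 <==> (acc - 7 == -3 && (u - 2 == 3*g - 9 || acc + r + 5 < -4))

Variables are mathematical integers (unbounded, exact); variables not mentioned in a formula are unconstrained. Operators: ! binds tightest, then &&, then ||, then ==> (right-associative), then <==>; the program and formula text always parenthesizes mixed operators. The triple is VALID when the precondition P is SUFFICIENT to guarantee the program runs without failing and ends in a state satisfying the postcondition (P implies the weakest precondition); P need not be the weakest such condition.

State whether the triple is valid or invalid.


Working backward. After the program, the postcondition g - r - 4 == 9 <==> (acc - 7 == -3 && (u - 2 == 3*g - 9 || acc + r + 5 < -4)) must hold; in canonical form it is g == r + 13 <==> (acc == 4 && (u == 3*g - 7 || acc + r < -9)).
Before t := g + acc: g == r + 13 <==> (acc == 4 && (u == 3*g - 7 || acc + r < -9))
Before acc := t + 8: g == r + 13 <==> (t == -4 && (u == 3*g - 7 || r + t < -17))
The weakest precondition is g == r + 13 <==> (t == -4 && (u == 3*g - 7 || r + t < -17)).
Check whether (g == r + 13 <==> (t == -4 && (3*g == 12 || r + t < -17))) && u == 2 implies it.
Countermodel: at the initial state g = 4, r = -9, t = -4, u = 2, the precondition holds but the weakest precondition fails.
Answer: invalid


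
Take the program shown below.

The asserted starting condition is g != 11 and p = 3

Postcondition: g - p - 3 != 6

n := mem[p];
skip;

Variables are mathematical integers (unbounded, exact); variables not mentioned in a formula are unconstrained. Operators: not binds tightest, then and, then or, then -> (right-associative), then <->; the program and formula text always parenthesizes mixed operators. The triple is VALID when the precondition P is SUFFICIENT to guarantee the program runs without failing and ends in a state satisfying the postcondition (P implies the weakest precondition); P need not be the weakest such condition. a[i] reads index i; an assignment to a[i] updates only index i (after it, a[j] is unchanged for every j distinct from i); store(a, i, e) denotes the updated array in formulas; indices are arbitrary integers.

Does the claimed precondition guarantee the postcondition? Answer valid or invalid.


Working backward. After the program, the postcondition g - p - 3 != 6 must hold; in canonical form it is g != p + 9.
Before skip: g != p + 9
Before n := mem[p]: g != p + 9
The weakest precondition is g != p + 9.
Check whether g != 11 and p = 3 implies it.
Countermodel: at the initial state g = 12, p = 3, the precondition holds but the weakest precondition fails.
Answer: invalid


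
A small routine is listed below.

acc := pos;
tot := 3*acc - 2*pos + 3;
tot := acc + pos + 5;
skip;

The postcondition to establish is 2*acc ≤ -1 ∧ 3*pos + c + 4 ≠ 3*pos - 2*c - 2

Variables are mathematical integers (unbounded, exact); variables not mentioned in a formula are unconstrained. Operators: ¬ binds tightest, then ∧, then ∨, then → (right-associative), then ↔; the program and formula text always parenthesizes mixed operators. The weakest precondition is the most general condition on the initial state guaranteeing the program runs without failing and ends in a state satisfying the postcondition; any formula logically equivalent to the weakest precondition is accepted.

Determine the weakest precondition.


Working backward. After the program, the postcondition 2*acc ≤ -1 ∧ 3*pos + c + 4 ≠ 3*pos - 2*c - 2 must hold; in canonical form it is 2*acc ≤ -1 ∧ 3*c ≠ -6.
Before skip: 2*acc ≤ -1 ∧ 3*c ≠ -6
Before tot := acc + pos + 5: 2*acc ≤ -1 ∧ 3*c ≠ -6
Before tot := 3*acc - 2*pos + 3: 2*acc ≤ -1 ∧ 3*c ≠ -6
Before acc := pos: 2*pos ≤ -1 ∧ 3*c ≠ -6
Answer: WP = 2*pos ≤ -1 ∧ 3*c ≠ -6


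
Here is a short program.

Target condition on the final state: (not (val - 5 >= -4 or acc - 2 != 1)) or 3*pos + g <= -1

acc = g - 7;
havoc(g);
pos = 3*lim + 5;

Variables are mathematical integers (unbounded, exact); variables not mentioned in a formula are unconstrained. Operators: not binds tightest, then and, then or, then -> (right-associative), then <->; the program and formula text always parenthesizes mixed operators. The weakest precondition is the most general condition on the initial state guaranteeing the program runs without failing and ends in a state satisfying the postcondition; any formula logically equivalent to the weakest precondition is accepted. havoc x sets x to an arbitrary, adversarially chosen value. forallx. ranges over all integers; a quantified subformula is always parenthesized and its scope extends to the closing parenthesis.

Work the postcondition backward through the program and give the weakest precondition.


Working backward. After the program, the postcondition (not (val - 5 >= -4 or acc - 2 != 1)) or 3*pos + g <= -1 must hold; in canonical form it is (not (val >= 1 or acc != 3)) or g + 3*pos <= -1.
Before pos := 3*lim + 5: (not (val >= 1 or acc != 3)) or g + 9*lim <= -16
Before havoc g: forall g_1. ((not (val >= 1 or acc != 3)) or g_1 + 9*lim <= -16)
Before acc := g - 7: forall g_1. ((not (val >= 1 or g != 10)) or g_1 + 9*lim <= -16)
Answer: WP = forall g_1. ((not (val >= 1 or g != 10)) or g_1 + 9*lim <= -16)


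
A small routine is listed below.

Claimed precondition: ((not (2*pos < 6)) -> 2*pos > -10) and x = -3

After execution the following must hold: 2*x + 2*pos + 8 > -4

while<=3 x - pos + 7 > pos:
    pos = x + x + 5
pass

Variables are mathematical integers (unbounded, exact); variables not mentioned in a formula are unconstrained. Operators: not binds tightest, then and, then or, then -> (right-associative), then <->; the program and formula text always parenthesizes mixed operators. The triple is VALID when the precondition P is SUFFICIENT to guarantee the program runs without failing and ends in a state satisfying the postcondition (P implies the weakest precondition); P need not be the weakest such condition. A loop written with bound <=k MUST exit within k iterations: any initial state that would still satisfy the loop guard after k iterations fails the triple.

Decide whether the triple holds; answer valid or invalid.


Working backward. After the program, the postcondition 2*x + 2*pos + 8 > -4 must hold; in canonical form it is 2*pos + 2*x > -12.
Before skip: 2*pos + 2*x > -12
Before the loop (bound <=3), unroll the exhaustion recursion (WP_0 = exit-now case; WP_j = one more guarded iteration, up to j = 3):
  WP_0: (not (x > 2*pos - 7)) and 2*pos + 2*x > -12
  WP_1: (x > 2*pos - 7 -> ((not (3*x < -3)) and 6*x > -22)) and ((not (x > 2*pos - 7)) -> 2*pos + 2*x > -12)
  WP_2: (x > 2*pos - 7 -> ((3*x < -3 -> ((not (3*x < -3)) and 6*x > -22)) and ((not (3*x < -3)) -> 6*x > -22))) and ((not (x > 2*pos - 7)) -> 2*pos + 2*x > -12)
  WP_3: (x > 2*pos - 7 -> ((3*x < -3 -> ((3*x < -3 -> ((not (3*x < -3)) and 6*x > -22)) and ((not (3*x < -3)) -> 6*x > -22))) and ((not (3*x < -3)) -> 6*x > -22))) and ((not (x > 2*pos - 7)) -> 2*pos + 2*x > -12)
So before the loop: (x > 2*pos - 7 -> ((3*x < -3 -> ((3*x < -3 -> ((not (3*x < -3)) and 6*x > -22)) and ((not (3*x < -3)) -> 6*x > -22))) and ((not (3*x < -3)) -> 6*x > -22))) and ((not (x > 2*pos - 7)) -> 2*pos + 2*x > -12)
The weakest precondition is (x > 2*pos - 7 -> ((3*x < -3 -> ((3*x < -3 -> ((not (3*x < -3)) and 6*x > -22)) and ((not (3*x < -3)) -> 6*x > -22))) and ((not (3*x < -3)) -> 6*x > -22))) and ((not (x > 2*pos - 7)) -> 2*pos + 2*x > -12).
Check whether ((not (2*pos < 6)) -> 2*pos > -10) and x = -3 implies it.
Countermodel: at the initial state pos = 0, x = -3, the precondition holds but the weakest precondition fails.
Answer: invalid


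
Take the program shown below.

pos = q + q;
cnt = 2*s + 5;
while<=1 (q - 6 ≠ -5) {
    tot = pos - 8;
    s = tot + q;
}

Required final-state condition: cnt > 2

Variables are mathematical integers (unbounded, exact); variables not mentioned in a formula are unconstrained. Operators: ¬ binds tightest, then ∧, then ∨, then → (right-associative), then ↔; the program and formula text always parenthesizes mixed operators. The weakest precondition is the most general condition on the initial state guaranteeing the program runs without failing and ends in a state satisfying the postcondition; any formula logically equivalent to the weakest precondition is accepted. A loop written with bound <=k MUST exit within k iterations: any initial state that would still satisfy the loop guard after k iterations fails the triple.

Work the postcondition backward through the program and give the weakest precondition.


Working backward. After the program, cnt > 2 must hold.
Before the loop (bound <=1), unroll the exhaustion recursion (WP_0 = exit-now case; WP_j = one more guarded iteration, up to j = 1):
  WP_0: (¬(q ≠ 1)) ∧ cnt > 2
  WP_1: (q ≠ 1 → ((¬(q ≠ 1)) ∧ cnt > 2)) ∧ ((¬(q ≠ 1)) → cnt > 2)
So before the loop: (q ≠ 1 → ((¬(q ≠ 1)) ∧ cnt > 2)) ∧ ((¬(q ≠ 1)) → cnt > 2)
Before cnt := 2*s + 5: (q ≠ 1 → ((¬(q ≠ 1)) ∧ 2*s > -3)) ∧ ((¬(q ≠ 1)) → 2*s > -3)
Before pos := q + q: (q ≠ 1 → ((¬(q ≠ 1)) ∧ 2*s > -3)) ∧ ((¬(q ≠ 1)) → 2*s > -3)
Answer: WP = (q ≠ 1 → ((¬(q ≠ 1)) ∧ 2*s > -3)) ∧ ((¬(q ≠ 1)) → 2*s > -3)


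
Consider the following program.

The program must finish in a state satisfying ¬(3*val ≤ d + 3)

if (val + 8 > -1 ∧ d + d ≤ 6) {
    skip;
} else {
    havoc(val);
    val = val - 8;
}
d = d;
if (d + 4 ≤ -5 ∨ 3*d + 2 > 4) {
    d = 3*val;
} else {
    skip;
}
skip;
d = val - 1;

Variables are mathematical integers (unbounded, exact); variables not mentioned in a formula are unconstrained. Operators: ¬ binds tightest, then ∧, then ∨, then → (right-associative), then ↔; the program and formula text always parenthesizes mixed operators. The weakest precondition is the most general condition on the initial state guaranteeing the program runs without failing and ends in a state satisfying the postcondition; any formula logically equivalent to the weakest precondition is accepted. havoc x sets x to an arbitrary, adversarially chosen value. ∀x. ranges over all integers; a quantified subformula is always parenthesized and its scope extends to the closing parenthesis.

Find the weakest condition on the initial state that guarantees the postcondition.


Working backward. After the program, ¬(3*val ≤ d + 3) must hold.
Before d := val - 1: ¬(2*val ≤ 2)
Before skip: ¬(2*val ≤ 2)
Then branch requires ¬(2*val ≤ 2); else branch requires ¬(2*val ≤ 2).
Before the if: ((d ≤ -9 ∨ 3*d > 2) → (¬(2*val ≤ 2))) ∧ ((¬(d ≤ -9 ∨ 3*d > 2)) → (¬(2*val ≤ 2)))
Before d := d: ((d ≤ -9 ∨ 3*d > 2) → (¬(2*val ≤ 2))) ∧ ((¬(d ≤ -9 ∨ 3*d > 2)) → (¬(2*val ≤ 2)))
Then branch requires ((d ≤ -9 ∨ 3*d > 2) → (¬(2*val ≤ 2))) ∧ ((¬(d ≤ -9 ∨ 3*d > 2)) → (¬(2*val ≤ 2))); else branch requires ∀val_1. (((d ≤ -9 ∨ 3*d > 2) → (¬(2*val_1 ≤ 18))) ∧ ((¬(d ≤ -9 ∨ 3*d > 2)) → (¬(2*val_1 ≤ 18)))).
Before the if: ((val > -9 ∧ 2*d ≤ 6) → (((d ≤ -9 ∨ 3*d > 2) → (¬(2*val ≤ 2))) ∧ ((¬(d ≤ -9 ∨ 3*d > 2)) → (¬(2*val ≤ 2))))) ∧ ((¬(val > -9 ∧ 2*d ≤ 6)) → (∀val_1. (((d ≤ -9 ∨ 3*d > 2) → (¬(2*val_1 ≤ 18))) ∧ ((¬(d ≤ -9 ∨ 3*d > 2)) → (¬(2*val_1 ≤ 18))))))
Answer: WP = ((val > -9 ∧ 2*d ≤ 6) → (((d ≤ -9 ∨ 3*d > 2) → (¬(2*val ≤ 2))) ∧ ((¬(d ≤ -9 ∨ 3*d > 2)) → (¬(2*val ≤ 2))))) ∧ ((¬(val > -9 ∧ 2*d ≤ 6)) → (∀val_1. (((d ≤ -9 ∨ 3*d > 2) → (¬(2*val_1 ≤ 18))) ∧ ((¬(d ≤ -9 ∨ 3*d > 2)) → (¬(2*val_1 ≤ 18))))))


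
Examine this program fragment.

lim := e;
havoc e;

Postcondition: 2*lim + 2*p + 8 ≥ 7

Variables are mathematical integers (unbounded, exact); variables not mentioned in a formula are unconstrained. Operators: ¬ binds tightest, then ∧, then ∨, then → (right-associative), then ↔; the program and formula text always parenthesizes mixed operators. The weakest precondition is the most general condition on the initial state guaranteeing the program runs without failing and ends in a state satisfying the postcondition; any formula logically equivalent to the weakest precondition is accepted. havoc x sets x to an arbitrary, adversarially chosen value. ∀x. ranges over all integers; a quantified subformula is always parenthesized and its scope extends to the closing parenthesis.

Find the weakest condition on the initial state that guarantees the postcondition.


Working backward. After the program, the postcondition 2*lim + 2*p + 8 ≥ 7 must hold; in canonical form it is 2*lim + 2*p ≥ -1.
Before havoc e: 2*lim + 2*p ≥ -1
Before lim := e: 2*e + 2*p ≥ -1
Answer: WP = 2*e + 2*p ≥ -1


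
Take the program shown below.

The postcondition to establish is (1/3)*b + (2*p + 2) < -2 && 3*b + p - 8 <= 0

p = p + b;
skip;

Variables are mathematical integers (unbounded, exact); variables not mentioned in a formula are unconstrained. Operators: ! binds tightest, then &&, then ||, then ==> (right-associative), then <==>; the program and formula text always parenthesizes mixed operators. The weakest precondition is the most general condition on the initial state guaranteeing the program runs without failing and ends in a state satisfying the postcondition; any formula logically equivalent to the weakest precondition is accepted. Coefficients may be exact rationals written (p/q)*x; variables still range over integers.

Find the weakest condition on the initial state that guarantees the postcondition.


Working backward. After the program, the postcondition (1/3)*b + (2*p + 2) < -2 && 3*b + p - 8 <= 0 must hold; in canonical form it is (1/3)*b + 2*p < -4 && 3*b + p <= 8.
Before skip: (1/3)*b + 2*p < -4 && 3*b + p <= 8
Before p := p + b: (7/3)*b + 2*p < -4 && 4*b + p <= 8
Answer: WP = (7/3)*b + 2*p < -4 && 4*b + p <= 8


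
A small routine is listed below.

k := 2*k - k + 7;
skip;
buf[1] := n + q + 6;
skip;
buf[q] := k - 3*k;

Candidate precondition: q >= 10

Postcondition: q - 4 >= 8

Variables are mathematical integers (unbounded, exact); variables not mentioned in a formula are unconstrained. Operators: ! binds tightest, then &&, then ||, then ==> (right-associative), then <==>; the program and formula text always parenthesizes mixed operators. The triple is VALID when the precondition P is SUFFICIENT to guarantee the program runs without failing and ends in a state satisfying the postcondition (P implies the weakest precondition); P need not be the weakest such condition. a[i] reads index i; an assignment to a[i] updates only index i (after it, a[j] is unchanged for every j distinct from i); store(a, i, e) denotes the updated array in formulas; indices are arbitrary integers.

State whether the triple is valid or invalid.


Working backward. After the program, the postcondition q - 4 >= 8 must hold; in canonical form it is q >= 12.
Before buf[q] := k - 3*k: q >= 12
Before skip: q >= 12
Before buf[1] := n + q + 6: q >= 12
Before skip: q >= 12
Before k := 2*k - k + 7: q >= 12
The weakest precondition is q >= 12.
Check whether q >= 10 implies it.
Countermodel: at the initial state q = 10, the precondition holds but the weakest precondition fails.
Answer: invalid


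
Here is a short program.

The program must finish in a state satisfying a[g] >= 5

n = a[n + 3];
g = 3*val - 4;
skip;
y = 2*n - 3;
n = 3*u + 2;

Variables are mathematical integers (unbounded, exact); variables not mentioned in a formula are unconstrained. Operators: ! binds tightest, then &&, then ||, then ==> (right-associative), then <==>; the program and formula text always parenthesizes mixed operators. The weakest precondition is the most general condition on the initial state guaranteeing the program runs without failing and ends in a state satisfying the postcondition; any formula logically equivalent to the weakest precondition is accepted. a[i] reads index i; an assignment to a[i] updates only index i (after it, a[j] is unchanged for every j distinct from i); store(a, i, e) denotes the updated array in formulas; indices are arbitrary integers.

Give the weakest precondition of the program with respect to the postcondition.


Working backward. After the program, a[g] >= 5 must hold.
Before n := 3*u + 2: a[g] >= 5
Before y := 2*n - 3: a[g] >= 5
Before skip: a[g] >= 5
Before g := 3*val - 4: a[3*val - 4] >= 5
Before n := a[n + 3]: a[3*val - 4] >= 5
Answer: WP = a[3*val - 4] >= 5


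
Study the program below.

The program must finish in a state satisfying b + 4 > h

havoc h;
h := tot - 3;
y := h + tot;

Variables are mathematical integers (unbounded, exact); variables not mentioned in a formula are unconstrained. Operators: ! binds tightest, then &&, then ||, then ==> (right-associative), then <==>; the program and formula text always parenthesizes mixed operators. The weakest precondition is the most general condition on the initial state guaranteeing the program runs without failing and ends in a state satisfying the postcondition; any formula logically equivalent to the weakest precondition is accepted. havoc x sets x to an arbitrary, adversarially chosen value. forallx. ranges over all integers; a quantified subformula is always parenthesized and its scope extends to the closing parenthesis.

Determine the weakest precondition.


Working backward. After the program, the postcondition b + 4 > h must hold; in canonical form it is b > h - 4.
Before y := h + tot: b > h - 4
Before h := tot - 3: b > tot - 7
Before havoc h: b > tot - 7
Answer: WP = b > tot - 7


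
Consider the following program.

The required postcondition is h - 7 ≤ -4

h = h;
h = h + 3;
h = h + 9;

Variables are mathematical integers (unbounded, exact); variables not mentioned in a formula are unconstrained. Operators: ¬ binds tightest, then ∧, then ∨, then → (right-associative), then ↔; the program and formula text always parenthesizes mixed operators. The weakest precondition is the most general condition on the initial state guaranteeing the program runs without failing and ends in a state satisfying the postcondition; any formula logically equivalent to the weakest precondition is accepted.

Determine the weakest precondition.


Working backward. After the program, the postcondition h - 7 ≤ -4 must hold; in canonical form it is h ≤ 3.
Before h := h + 9: h ≤ -6
Before h := h + 3: h ≤ -9
Before h := h: h ≤ -9
Answer: WP = h ≤ -9


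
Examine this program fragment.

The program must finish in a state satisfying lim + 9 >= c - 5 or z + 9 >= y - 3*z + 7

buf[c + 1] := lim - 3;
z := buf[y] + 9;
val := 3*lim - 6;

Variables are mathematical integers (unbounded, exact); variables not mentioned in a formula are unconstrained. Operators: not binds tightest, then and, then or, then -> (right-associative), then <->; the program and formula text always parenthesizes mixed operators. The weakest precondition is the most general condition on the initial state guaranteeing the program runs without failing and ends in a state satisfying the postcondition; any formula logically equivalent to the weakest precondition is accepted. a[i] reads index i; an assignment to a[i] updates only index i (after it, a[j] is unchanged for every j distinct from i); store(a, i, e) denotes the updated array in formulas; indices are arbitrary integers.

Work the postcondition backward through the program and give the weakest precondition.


Working backward. After the program, the postcondition lim + 9 >= c - 5 or z + 9 >= y - 3*z + 7 must hold; in canonical form it is lim >= c - 14 or 4*z >= y - 2.
Before val := 3*lim - 6: lim >= c - 14 or 4*z >= y - 2
Before z := buf[y] + 9: lim >= c - 14 or 4*buf[y] >= y - 38
Before buf[c + 1] := lim - 3: lim >= c - 14 or 4*store(buf, c + 1, lim - 3)[y] >= y - 38
Answer: WP = lim >= c - 14 or 4*store(buf, c + 1, lim - 3)[y] >= y - 38


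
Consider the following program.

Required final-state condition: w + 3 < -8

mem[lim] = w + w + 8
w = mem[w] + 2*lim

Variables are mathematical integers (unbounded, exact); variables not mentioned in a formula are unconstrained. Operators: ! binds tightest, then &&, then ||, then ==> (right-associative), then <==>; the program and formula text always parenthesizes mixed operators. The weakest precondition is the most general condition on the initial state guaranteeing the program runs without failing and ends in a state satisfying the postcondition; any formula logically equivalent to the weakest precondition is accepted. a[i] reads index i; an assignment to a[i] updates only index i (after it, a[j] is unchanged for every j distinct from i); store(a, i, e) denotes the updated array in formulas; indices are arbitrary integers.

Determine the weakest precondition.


Working backward. After the program, the postcondition w + 3 < -8 must hold; in canonical form it is w < -11.
Before w := mem[w] + 2*lim: mem[w] + 2*lim < -11
Before mem[lim] := w + w + 8: store(mem, lim, 2*w + 8)[w] + 2*lim < -11
Answer: WP = store(mem, lim, 2*w + 8)[w] + 2*lim < -11


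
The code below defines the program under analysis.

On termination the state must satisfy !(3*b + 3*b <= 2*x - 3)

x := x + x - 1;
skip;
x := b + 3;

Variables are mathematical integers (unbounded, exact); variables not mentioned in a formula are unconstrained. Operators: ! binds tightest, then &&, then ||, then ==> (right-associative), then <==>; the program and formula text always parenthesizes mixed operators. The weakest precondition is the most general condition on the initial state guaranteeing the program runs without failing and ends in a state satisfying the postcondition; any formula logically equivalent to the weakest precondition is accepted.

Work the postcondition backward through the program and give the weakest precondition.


Working backward. After the program, the postcondition !(3*b + 3*b <= 2*x - 3) must hold; in canonical form it is !(6*b <= 2*x - 3).
Before x := b + 3: !(4*b <= 3)
Before skip: !(4*b <= 3)
Before x := x + x - 1: !(4*b <= 3)
Answer: WP = !(4*b <= 3)


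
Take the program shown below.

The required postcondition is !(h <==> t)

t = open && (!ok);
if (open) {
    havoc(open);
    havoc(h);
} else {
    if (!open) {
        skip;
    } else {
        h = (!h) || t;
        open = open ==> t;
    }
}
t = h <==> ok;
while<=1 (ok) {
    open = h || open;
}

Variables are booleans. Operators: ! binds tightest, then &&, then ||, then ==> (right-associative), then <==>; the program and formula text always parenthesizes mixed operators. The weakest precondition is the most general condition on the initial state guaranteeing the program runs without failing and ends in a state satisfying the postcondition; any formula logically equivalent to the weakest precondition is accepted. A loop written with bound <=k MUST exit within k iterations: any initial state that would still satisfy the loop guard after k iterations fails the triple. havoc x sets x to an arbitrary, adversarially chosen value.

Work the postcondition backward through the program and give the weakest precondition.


Working backward. After the program, !(h <==> t) must hold.
Before the loop (bound <=1), unroll the exhaustion recursion (WP_0 = exit-now case; WP_j = one more guarded iteration, up to j = 1):
  WP_0: (!ok) && (!(h <==> t))
  WP_1: (ok ==> ((!ok) && (!(h <==> t)))) && ((!ok) ==> (!(h <==> t)))
So before the loop: (ok ==> ((!ok) && (!(h <==> t)))) && ((!ok) ==> (!(h <==> t)))
Before t := h <==> ok: (ok ==> ((!ok) && (!(h <==> (h <==> ok))))) && ((!ok) ==> (!(h <==> (h <==> ok))))
Then branch requires ok ==> (!ok); else branch requires ((!open) ==> ((ok ==> ((!ok) && (!(h <==> (h <==> ok))))) && ((!ok) ==> (!(h <==> (h <==> ok)))))) && (open ==> ((ok ==> ((!ok) && (!(((!h) || t) <==> (((!h) || t) <==> ok))))) && ((!ok) ==> (!(((!h) || t) <==> (((!h) || t) <==> ok)))))).
Before the if: (open ==> (ok ==> (!ok))) && ((!open) ==> (((!open) ==> ((ok ==> ((!ok) && (!(h <==> (h <==> ok))))) && ((!ok) ==> (!(h <==> (h <==> ok)))))) && (open ==> ((ok ==> ((!ok) && (!(((!h) || t) <==> (((!h) || t) <==> ok))))) && ((!ok) ==> (!(((!h) || t) <==> (((!h) || t) <==> ok))))))))
Before t := open && (!ok): (open ==> (ok ==> (!ok))) && ((!open) ==> (((!open) ==> ((ok ==> ((!ok) && (!(h <==> (h <==> ok))))) && ((!ok) ==> (!(h <==> (h <==> ok)))))) && (open ==> ((ok ==> ((!ok) && (!(((!h) || (open && (!ok))) <==> (((!h) || (open && (!ok))) <==> ok))))) && ((!ok) ==> (!(((!h) || (open && (!ok))) <==> (((!h) || (open && (!ok))) <==> ok))))))))
Answer: WP = (open ==> (ok ==> (!ok))) && ((!open) ==> (((!open) ==> ((ok ==> ((!ok) && (!(h <==> (h <==> ok))))) && ((!ok) ==> (!(h <==> (h <==> ok)))))) && (open ==> ((ok ==> ((!ok) && (!(((!h) || (open && (!ok))) <==> (((!h) || (open && (!ok))) <==> ok))))) && ((!ok) ==> (!(((!h) || (open && (!ok))) <==> (((!h) || (open && (!ok))) <==> ok))))))))


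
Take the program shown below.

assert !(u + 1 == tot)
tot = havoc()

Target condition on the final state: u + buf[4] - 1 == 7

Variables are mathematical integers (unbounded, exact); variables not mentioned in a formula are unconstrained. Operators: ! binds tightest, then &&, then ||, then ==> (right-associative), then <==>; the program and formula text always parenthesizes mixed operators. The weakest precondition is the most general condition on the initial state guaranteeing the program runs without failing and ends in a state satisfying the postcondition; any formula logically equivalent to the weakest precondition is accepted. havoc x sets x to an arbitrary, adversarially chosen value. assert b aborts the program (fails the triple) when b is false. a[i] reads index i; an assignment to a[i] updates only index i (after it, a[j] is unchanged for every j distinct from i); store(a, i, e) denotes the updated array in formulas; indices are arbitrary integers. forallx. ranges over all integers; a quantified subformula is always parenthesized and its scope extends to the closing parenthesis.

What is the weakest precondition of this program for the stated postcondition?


Working backward. After the program, the postcondition u + buf[4] - 1 == 7 must hold; in canonical form it is buf[4] + u == 8.
Before havoc tot: buf[4] + u == 8
Before assert !(u + 1 == tot): (!(u == tot - 1)) && buf[4] + u == 8
Answer: WP = (!(u == tot - 1)) && buf[4] + u == 8


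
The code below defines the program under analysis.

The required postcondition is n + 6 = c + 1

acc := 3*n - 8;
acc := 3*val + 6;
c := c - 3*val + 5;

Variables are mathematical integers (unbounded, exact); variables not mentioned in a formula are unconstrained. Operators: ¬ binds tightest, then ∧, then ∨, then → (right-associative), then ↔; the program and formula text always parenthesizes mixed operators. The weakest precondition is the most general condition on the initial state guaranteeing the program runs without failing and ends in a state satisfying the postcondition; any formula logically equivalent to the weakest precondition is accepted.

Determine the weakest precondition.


Working backward. After the program, the postcondition n + 6 = c + 1 must hold; in canonical form it is n = c - 5.
Before c := c - 3*val + 5: n + 3*val = c
Before acc := 3*val + 6: n + 3*val = c
Before acc := 3*n - 8: n + 3*val = c
Answer: WP = n + 3*val = c


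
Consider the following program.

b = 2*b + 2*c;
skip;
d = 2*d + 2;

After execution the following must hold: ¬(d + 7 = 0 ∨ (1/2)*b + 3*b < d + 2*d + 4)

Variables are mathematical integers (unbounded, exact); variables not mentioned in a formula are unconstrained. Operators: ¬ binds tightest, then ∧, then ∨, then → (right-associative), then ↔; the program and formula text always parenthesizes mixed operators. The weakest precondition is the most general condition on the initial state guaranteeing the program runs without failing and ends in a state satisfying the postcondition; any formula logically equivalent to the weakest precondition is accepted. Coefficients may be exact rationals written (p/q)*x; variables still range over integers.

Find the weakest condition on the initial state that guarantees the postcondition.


Working backward. After the program, the postcondition ¬(d + 7 = 0 ∨ (1/2)*b + 3*b < d + 2*d + 4) must hold; in canonical form it is ¬(d = -7 ∨ (7/2)*b < 3*d + 4).
Before d := 2*d + 2: ¬(2*d = -9 ∨ (7/2)*b < 6*d + 10)
Before skip: ¬(2*d = -9 ∨ (7/2)*b < 6*d + 10)
Before b := 2*b + 2*c: ¬(2*d = -9 ∨ 7*b + 7*c < 6*d + 10)
Answer: WP = ¬(2*d = -9 ∨ 7*b + 7*c < 6*d + 10)


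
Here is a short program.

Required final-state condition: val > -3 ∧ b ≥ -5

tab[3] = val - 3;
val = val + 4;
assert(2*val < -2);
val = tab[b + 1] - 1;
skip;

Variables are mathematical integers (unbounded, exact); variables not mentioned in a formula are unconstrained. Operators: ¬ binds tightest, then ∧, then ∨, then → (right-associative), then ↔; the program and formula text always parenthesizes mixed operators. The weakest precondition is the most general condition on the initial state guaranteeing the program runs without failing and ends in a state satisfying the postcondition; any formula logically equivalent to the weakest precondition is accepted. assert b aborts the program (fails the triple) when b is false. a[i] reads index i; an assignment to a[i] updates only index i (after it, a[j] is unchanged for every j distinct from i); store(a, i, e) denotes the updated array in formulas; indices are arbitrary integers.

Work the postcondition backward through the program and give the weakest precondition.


Working backward. After the program, val > -3 ∧ b ≥ -5 must hold.
Before skip: val > -3 ∧ b ≥ -5
Before val := tab[b + 1] - 1: tab[b + 1] > -2 ∧ b ≥ -5
Before assert 2*val < -2: 2*val < -2 ∧ tab[b + 1] > -2 ∧ b ≥ -5
Before val := val + 4: 2*val < -10 ∧ tab[b + 1] > -2 ∧ b ≥ -5
Before tab[3] := val - 3: 2*val < -10 ∧ store(tab, 3, val - 3)[b + 1] > -2 ∧ b ≥ -5
Answer: WP = 2*val < -10 ∧ store(tab, 3, val - 3)[b + 1] > -2 ∧ b ≥ -5


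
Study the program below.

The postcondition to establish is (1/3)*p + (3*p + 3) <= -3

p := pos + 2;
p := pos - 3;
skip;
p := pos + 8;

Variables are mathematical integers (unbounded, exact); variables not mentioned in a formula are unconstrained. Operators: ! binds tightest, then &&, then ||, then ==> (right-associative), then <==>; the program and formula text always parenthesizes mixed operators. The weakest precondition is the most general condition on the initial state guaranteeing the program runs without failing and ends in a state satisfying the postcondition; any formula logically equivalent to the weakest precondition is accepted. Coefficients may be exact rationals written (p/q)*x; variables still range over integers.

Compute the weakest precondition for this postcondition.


Working backward. After the program, the postcondition (1/3)*p + (3*p + 3) <= -3 must hold; in canonical form it is (10/3)*p <= -6.
Before p := pos + 8: (10/3)*pos <= -98/3
Before skip: (10/3)*pos <= -98/3
Before p := pos - 3: (10/3)*pos <= -98/3
Before p := pos + 2: (10/3)*pos <= -98/3
Answer: WP = (10/3)*pos <= -98/3


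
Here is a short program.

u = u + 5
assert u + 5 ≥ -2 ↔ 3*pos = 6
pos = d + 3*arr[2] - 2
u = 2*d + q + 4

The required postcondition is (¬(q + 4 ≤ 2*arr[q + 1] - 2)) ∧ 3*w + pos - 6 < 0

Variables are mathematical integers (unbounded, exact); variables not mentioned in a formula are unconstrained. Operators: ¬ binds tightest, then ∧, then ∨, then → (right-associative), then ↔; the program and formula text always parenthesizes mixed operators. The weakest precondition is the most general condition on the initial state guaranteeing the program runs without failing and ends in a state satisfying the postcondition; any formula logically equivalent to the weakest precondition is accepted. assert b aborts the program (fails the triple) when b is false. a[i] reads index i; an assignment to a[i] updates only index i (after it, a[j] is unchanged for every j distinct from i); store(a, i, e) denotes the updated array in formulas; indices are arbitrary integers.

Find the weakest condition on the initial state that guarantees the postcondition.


Working backward. After the program, the postcondition (¬(q + 4 ≤ 2*arr[q + 1] - 2)) ∧ 3*w + pos - 6 < 0 must hold; in canonical form it is (¬(q ≤ 2*arr[q + 1] - 6)) ∧ pos + 3*w < 6.
Before u := 2*d + q + 4: (¬(q ≤ 2*arr[q + 1] - 6)) ∧ pos + 3*w < 6
Before pos := d + 3*arr[2] - 2: (¬(q ≤ 2*arr[q + 1] - 6)) ∧ 3*arr[2] + d + 3*w < 8
Before assert u + 5 ≥ -2 ↔ 3*pos = 6: (u ≥ -7 ↔ 3*pos = 6) ∧ (¬(q ≤ 2*arr[q + 1] - 6)) ∧ 3*arr[2] + d + 3*w < 8
Before u := u + 5: (u ≥ -12 ↔ 3*pos = 6) ∧ (¬(q ≤ 2*arr[q + 1] - 6)) ∧ 3*arr[2] + d + 3*w < 8
Answer: WP = (u ≥ -12 ↔ 3*pos = 6) ∧ (¬(q ≤ 2*arr[q + 1] - 6)) ∧ 3*arr[2] + d + 3*w < 8
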